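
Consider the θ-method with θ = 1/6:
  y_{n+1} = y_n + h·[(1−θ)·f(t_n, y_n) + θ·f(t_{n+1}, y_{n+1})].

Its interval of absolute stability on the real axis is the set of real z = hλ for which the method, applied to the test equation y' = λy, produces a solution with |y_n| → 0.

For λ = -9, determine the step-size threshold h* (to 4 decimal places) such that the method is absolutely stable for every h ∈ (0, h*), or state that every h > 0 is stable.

Test eqn y'=λy, z=hλ:
  y_{n+1} = y_n + z·[5/6·y_n + 1/6·y_{n+1}] ⇒ (1 − 1/6z)y_{n+1} = (1 + 5/6z)y_n
  ⇒ R(z) = (1 + 5/6z)/(1 − 1/6z).

Find x<0 with |R(x)|<1.
x=-1.28: |R|=0.0549
R=−1: 1+5/6x = −1+1/6x ⇒ -2/3x=2 ⇒ x=2/(-2/3)=-3.0000
Confirm numerically:
  x=-2.057: |R|=0.53184 <1
  x=-1.689: |R|=0.31799 <1
  x=-1.646: |R|=0.29166 <1
  x=-1.610: |R|=0.26938 <1
  x=-3.507: |R|=1.21332 >1
  x=-3.145: |R|=1.06342 >1
Stable set (-3.0000, 0).

(-3.0000,0); λ=-9 ⇒ h* = (3)/9 = 0.3333.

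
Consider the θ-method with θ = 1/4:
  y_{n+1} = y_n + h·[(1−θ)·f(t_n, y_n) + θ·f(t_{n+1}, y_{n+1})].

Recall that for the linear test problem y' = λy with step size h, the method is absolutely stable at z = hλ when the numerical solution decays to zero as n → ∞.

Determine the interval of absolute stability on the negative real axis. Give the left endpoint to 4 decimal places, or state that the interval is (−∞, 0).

z∈(-4.0000,0).

On y'=λy, z=hλ:
  y_{n+1} = y_n + z·[3/4·y_n + 1/4·y_{n+1}] ⇒ (1 − 1/4z)y_{n+1} = (1 + 3/4z)y_n
  so R(z) = (1 + 3/4z)/(1 − 1/4z).

Boundary: |R(x)|=1, x<0.
x=-0.35: |R|=0.6782
R=−1: 1+3/4x = −1+1/4x ⇒ -1/2x=2 ⇒ x=2/(-1/2)=-4.0000
Confirm numerically:
  x=-3.184: |R|=0.77283 <1
  x=-3.146: |R|=0.76099 <1
  x=-2.855: |R|=0.66594 <1
  x=-4.105: |R|=1.02591 >1
  x=-4.097: |R|=1.02396 >1
Stable set (-4.0000, 0).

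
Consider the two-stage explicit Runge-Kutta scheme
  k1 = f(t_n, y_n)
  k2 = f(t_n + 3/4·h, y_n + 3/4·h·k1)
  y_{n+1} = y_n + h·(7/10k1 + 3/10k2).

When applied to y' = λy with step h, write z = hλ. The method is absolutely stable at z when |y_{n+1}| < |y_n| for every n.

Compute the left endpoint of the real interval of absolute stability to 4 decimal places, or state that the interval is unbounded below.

Set f=λy, z=hλ:
  k1=λy_n ⇒ h·k1=z·y_n;  k2=λ(1+3/4z)y_n ⇒ h·k2=z(1+3/4z)y_n
  y_{n+1}/y_n = 1 + 7/10z + 3/10z(1+3/4z) = 1 + z + 9/40z²
  R(z) = 1 + z + 9/40z².

Solve |R(x)|<1 on ℝ⁻.
x=-1.34: |R|=0.0640
R=1: x+9/40x²=0 ⇒ x=−40/9=-4.4444; min R=1−1/(4·9/40)=-0.1111>−1
Confirm numerically:
  x=-3.904: |R|=0.52527 <1
  x=-3.724: |R|=0.39634 <1
  x=-2.435: |R|=0.10092 <1
  x=-1.986: |R|=0.09856 <1
  x=-4.917: |R|=1.52280 >1
  x=-4.601: |R|=1.16207 >1
So |R|<1 on (-4.4444, 0).

z* = -4.4444.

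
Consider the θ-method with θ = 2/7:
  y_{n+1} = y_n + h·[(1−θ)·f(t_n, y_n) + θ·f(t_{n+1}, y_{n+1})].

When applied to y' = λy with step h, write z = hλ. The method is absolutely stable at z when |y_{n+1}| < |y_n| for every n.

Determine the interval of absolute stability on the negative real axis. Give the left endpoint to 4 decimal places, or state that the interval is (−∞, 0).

z∈(-4.6667,0).

Set f=λy, z=hλ:
  y_{n+1} = y_n + z·[5/7·y_n + 2/7·y_{n+1}] ⇒ (1 − 2/7z)y_{n+1} = (1 + 5/7z)y_n
  R(z) = (1 + 5/7z)/(1 − 2/7z).

Boundary: |R(x)|=1, x<0.
x=-1.15: |R|=0.1344
R=−1: 1+5/7x = −1+2/7x ⇒ -3/7x=2 ⇒ x=2/(-3/7)=-4.6667
Confirm numerically:
  x=-2.759: |R|=0.54282 <1
  x=-2.618: |R|=0.49771 <1
  x=-2.596: |R|=0.49049 <1
  x=-5.016: |R|=1.06153 >1
  x=-4.768: |R|=1.01838 >1
So |R|<1 on (-4.6667, 0).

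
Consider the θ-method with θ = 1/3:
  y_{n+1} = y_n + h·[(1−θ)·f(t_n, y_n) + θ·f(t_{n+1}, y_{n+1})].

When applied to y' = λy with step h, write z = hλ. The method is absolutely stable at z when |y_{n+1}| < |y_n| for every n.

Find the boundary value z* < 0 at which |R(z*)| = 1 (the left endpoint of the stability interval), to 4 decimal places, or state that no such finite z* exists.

left endpoint -6.0000.

Test eqn y'=λy, z=hλ:
  y_{n+1} = y_n + z·[2/3·y_n + 1/3·y_{n+1}] ⇒ (1 − 1/3z)y_{n+1} = (1 + 2/3z)y_n
  R(z) = (1 + 2/3z)/(1 − 1/3z).

Find x<0 with |R(x)|<1.
x=-0.86: |R|=0.3316
R=−1: 1+2/3x = −1+1/3x ⇒ -1/3x=2 ⇒ x=2/(-1/3)=-6.0000
Confirm numerically:
  x=-5.235: |R|=0.90710 <1
  x=-4.191: |R|=0.74844 <1
  x=-4.166: |R|=0.74407 <1
  x=-2.662: |R|=0.41046 <1
  x=-6.591: |R|=1.06162 >1
  x=-6.281: |R|=1.03028 >1
  x=-6.220: |R|=1.02386 >1
Interval (-6.0000, 0).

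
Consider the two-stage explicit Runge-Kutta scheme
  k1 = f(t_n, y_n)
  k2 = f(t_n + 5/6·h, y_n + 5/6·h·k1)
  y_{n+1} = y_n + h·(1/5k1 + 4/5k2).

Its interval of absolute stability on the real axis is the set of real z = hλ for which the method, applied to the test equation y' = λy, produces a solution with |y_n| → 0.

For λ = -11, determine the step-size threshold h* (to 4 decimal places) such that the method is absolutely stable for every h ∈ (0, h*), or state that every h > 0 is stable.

Test eqn y'=λy, z=hλ:
  k1=λy_n ⇒ h·k1=z·y_n;  k2=λ(1+5/6z)y_n ⇒ h·k2=z(1+5/6z)y_n
  y_{n+1}/y_n = 1 + 1/5z + 4/5z(1+5/6z) = 1 + z + 2/3z²
  R(z) = 1 + z + 2/3z².

Need |R(x)|<1, x<0.
x=-0.78: |R|=0.6256
R=1: x+2/3x²=0 ⇒ x=−3/2=-1.5000; min R=1−1/(4·2/3)=0.6250>−1
Confirm numerically:
  x=-1.276: |R|=0.80945 <1
  x=-0.786: |R|=0.62586 <1
  x=-0.749: |R|=0.62500 <1
  x=-0.714: |R|=0.62586 <1
  x=-1.823: |R|=1.39255 >1
  x=-1.666: |R|=1.18437 >1
So |R|<1 on (-1.5000, 0).

(-1.5000,0); λ=-11 ⇒ h* = (3/2)/11 = 0.1364.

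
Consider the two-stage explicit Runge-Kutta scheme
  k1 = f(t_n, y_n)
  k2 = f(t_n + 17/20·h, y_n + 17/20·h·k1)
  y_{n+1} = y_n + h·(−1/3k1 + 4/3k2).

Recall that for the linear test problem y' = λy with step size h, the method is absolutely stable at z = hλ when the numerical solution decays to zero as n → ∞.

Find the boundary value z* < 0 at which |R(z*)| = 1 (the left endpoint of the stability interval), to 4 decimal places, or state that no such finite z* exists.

z* = -0.8824.

On y'=λy, z=hλ:
  k1=λy_n ⇒ h·k1=z·y_n;  k2=λ(1+17/20z)y_n ⇒ h·k2=z(1+17/20z)y_n
  y_{n+1}/y_n = 1 − 1/3z + 4/3z(1+17/20z) = 1 + z + 17/15z²
  ⇒ R(z) = 1 + z + 17/15z².

Need |R(x)|<1, x<0.
x=-1.67: |R|=2.4908
R=1: x+17/15x²=0 ⇒ x=−15/17=-0.8824; min R=1−1/(4·17/15)=0.7794>−1
Confirm numerically:
  x=-0.795: |R|=0.92129 <1
  x=-0.690: |R|=0.84958 <1
  x=-0.492: |R|=0.78234 <1
  x=-1.390: |R|=1.79971 >1
  x=-1.221: |R|=1.46862 >1
  x=-1.185: |R|=1.40646 >1
Stable set (-0.8824, 0).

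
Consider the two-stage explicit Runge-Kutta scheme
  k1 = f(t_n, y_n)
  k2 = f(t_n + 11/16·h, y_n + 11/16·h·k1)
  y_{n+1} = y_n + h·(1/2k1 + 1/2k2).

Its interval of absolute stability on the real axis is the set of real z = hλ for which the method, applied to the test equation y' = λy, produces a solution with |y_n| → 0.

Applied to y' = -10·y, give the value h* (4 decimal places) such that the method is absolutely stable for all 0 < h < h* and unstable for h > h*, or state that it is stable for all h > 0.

Test eqn y'=λy, z=hλ:
  k1=λy_n ⇒ h·k1=z·y_n;  k2=λ(1+11/16z)y_n ⇒ h·k2=z(1+11/16z)y_n
  y_{n+1}/y_n = 1 + 1/2z + 1/2z(1+11/16z) = 1 + z + 11/32z²
  R(z) = 1 + z + 11/32z².

Solve |R(x)|<1 on ℝ⁻.
x=-0.37: |R|=0.6771
R=1: x+11/32x²=0 ⇒ x=−32/11=-2.9091; min R=1−1/(4·11/32)=0.2727>−1
Confirm numerically:
  x=-2.561: |R|=0.69356 <1
  x=-1.685: |R|=0.29098 <1
  x=-1.235: |R|=0.28930 <1
  x=-3.425: |R|=1.60740 >1
  x=-3.253: |R|=1.38457 >1
  x=-2.993: |R|=1.08633 >1
Interval (-2.9091, 0).

(-2.9091,0); λ=-10 ⇒ h* = (32/11)/10 = 0.2909.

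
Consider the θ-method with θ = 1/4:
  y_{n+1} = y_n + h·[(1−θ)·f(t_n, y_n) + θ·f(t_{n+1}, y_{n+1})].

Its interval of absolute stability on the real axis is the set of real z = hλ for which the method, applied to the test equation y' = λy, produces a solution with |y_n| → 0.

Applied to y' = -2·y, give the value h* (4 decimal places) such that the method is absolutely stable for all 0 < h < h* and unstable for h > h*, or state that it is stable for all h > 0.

(-4.0000,0); λ=-2 ⇒ h* = (4)/2 = 2.0000.

Set f=λy, z=hλ:
  y_{n+1} = y_n + z·[3/4·y_n + 1/4·y_{n+1}] ⇒ (1 − 1/4z)y_{n+1} = (1 + 3/4z)y_n
  so R(z) = (1 + 3/4z)/(1 − 1/4z).

Boundary: |R(x)|=1, x<0.
x=-1.06: |R|=0.1621
R=−1: 1+3/4x = −1+1/4x ⇒ -1/2x=2 ⇒ x=2/(-1/2)=-4.0000
Confirm numerically:
  x=-3.210: |R|=0.78086 <1
  x=-3.049: |R|=0.73017 <1
  x=-2.788: |R|=0.64290 <1
  x=-2.744: |R|=0.62752 <1
  x=-4.355: |R|=1.08498 >1
  x=-4.328: |R|=1.07877 >1
So |R|<1 on (-4.0000, 0).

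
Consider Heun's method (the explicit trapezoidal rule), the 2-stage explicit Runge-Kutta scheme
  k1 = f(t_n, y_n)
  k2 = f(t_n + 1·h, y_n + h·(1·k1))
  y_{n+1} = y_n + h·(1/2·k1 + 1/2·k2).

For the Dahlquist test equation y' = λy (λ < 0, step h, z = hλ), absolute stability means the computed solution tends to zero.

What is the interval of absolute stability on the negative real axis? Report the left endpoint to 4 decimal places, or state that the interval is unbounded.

z∈(-2.0000,0).

With y'=λy (z=hλ):
  order 2, 2-stage ⇒ R(z)=1+z+z^2/2
  (e.g. R(-1.56)=0.65680, |R|=0.65680)

Boundary: |R(x)|=1, x<0.
x=-1.56: |R|=0.6568
|R(-1.1)|=0.5050 |R(-0.89)|=0.5061 |R(-0.67)|=0.5544
Bisect:
  x_lo=-2.7014 |R|=1.9473  x_hi=-0.0749 |R|=0.9279
  mid=-1.38812 |R|=0.57532 →hi
  mid=-2.04474 |R|=1.04574 →lo
  mid=-1.71643 |R|=0.75664 →hi
  mid=-1.88059 |R|=0.88772 →hi
  mid=-1.96266 |R|=0.96336 →hi
  mid=-2.00370 |R|=1.00371 →lo
  mid=-1.98318 |R|=0.98332 →hi
  mid=-1.99344 |R|=0.99346 →hi
  mid=-1.99857 |R|=0.99857 →hi
  ...
  [-2.00001,-1.99985] ⇒ x*=-2.0000
So |R|<1 on (-2.0000, 0).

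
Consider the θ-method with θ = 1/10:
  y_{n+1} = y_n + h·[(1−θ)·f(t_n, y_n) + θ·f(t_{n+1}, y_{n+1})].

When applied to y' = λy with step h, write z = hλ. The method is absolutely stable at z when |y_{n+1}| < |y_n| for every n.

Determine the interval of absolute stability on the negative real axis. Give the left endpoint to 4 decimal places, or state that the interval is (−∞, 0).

z∈(-2.5000,0).

Test eqn y'=λy, z=hλ:
  y_{n+1} = y_n + z·[9/10·y_n + 1/10·y_{n+1}] ⇒ (1 − 1/10z)y_{n+1} = (1 + 9/10z)y_n
  so R(z) = (1 + 9/10z)/(1 − 1/10z).

Find x<0 with |R(x)|<1.
x=-0.93: |R|=0.1491
R=−1: 1+9/10x = −1+1/10x ⇒ -4/5x=2 ⇒ x=2/(-4/5)=-2.5000
Confirm numerically:
  x=-2.226: |R|=0.82071 <1
  x=-1.540: |R|=0.33449 <1
  x=-1.265: |R|=0.12295 <1
  x=-2.789: |R|=1.18078 >1
  x=-2.581: |R|=1.05151 >1
So |R|<1 on (-2.5000, 0).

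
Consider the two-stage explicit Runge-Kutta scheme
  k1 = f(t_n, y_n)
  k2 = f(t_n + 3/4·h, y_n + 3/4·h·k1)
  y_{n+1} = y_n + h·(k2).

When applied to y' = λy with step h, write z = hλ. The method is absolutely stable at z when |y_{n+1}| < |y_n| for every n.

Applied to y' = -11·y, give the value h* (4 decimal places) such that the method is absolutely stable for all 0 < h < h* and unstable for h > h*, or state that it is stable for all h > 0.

On y'=λy, z=hλ:
  k1=λy_n ⇒ h·k1=z·y_n;  k2=λ(1+3/4z)y_n ⇒ h·k2=z(1+3/4z)y_n
  y_{n+1}/y_n = 1 + z(1+3/4z) = 1 + z + 3/4z²
  so R(z) = 1 + z + 3/4z².

Find x<0 with |R(x)|<1.
x=-1.28: |R|=0.9488
R=1: x+3/4x²=0 ⇒ x=−4/3=-1.3333; min R=1−1/(4·3/4)=0.6667>−1
Confirm numerically:
  x=-1.274: |R|=0.94331 <1
  x=-1.262: |R|=0.93248 <1
  x=-0.959: |R|=0.73076 <1
  x=-1.743: |R|=1.53554 >1
  x=-1.370: |R|=1.03768 >1
So |R|<1 on (-1.3333, 0).

(-1.3333,0); λ=-11 ⇒ h* = (4/3)/11 = 0.1212.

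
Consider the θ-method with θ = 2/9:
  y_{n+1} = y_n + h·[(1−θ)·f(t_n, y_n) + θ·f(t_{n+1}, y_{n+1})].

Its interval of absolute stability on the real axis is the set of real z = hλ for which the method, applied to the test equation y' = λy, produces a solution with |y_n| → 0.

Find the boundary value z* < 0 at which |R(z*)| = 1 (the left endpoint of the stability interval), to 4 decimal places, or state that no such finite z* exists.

z* = -3.6000.

With y'=λy (z=hλ):
  y_{n+1} = y_n + z·[7/9·y_n + 2/9·y_{n+1}] ⇒ (1 − 2/9z)y_{n+1} = (1 + 7/9z)y_n
  R(z) = (1 + 7/9z)/(1 − 2/9z).

Find x<0 with |R(x)|<1.
x=-1.56: |R|=0.1584
R=−1: 1+7/9x = −1+2/9x ⇒ -5/9x=2 ⇒ x=2/(-5/9)=-3.6000
Confirm numerically:
  x=-1.909: |R|=0.34038 <1
  x=-1.860: |R|=0.31604 <1
  x=-1.733: |R|=0.25116 <1
  x=-1.464: |R|=0.10463 <1
  x=-4.153: |R|=1.15977 >1
  x=-4.039: |R|=1.12853 >1
  x=-3.624: |R|=1.00739 >1
So |R|<1 on (-3.6000, 0).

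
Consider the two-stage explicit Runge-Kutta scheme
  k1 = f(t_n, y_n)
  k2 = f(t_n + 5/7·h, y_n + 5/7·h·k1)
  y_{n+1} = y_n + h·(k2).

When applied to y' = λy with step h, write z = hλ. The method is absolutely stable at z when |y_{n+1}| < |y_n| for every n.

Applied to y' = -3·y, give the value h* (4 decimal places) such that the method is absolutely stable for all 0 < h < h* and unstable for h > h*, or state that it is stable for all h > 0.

On y'=λy, z=hλ:
  k1=λy_n ⇒ h·k1=z·y_n;  k2=λ(1+5/7z)y_n ⇒ h·k2=z(1+5/7z)y_n
  y_{n+1}/y_n = 1 + z(1+5/7z) = 1 + z + 5/7z²
  so R(z) = 1 + z + 5/7z².

Find x<0 with |R(x)|<1.
x=-1.27: |R|=0.8821
R=1: x+5/7x²=0 ⇒ x=−7/5=-1.4000; min R=1−1/(4·5/7)=0.6500>−1
Confirm numerically:
  x=-1.219: |R|=0.84240 <1
  x=-1.217: |R|=0.84092 <1
  x=-0.763: |R|=0.65284 <1
  x=-1.871: |R|=1.62946 >1
  x=-1.589: |R|=1.21452 >1
  x=-1.529: |R|=1.14089 >1
Stable set (-1.4000, 0).

(-1.4000,0); λ=-3 ⇒ h* = (7/5)/3 = 0.4667.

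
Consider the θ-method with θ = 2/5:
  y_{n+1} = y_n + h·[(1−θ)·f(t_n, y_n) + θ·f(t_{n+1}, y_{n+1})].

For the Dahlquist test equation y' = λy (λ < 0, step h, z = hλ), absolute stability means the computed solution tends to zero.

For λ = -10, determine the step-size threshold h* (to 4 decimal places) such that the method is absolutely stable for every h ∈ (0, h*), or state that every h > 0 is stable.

(-10.0000,0); λ=-10 ⇒ h* = (10)/10 = 1.0000.

On y'=λy, z=hλ:
  y_{n+1} = y_n + z·[3/5·y_n + 2/5·y_{n+1}] ⇒ (1 − 2/5z)y_{n+1} = (1 + 3/5z)y_n
  R(z) = (1 + 3/5z)/(1 − 2/5z).

Find x<0 with |R(x)|<1.
x=-1.03: |R|=0.2705
R=−1: 1+3/5x = −1+2/5x ⇒ -1/5x=2 ⇒ x=2/(-1/5)=-10.0000
Confirm numerically:
  x=-6.675: |R|=0.81880 <1
  x=-6.263: |R|=0.78677 <1
  x=-5.373: |R|=0.70615 <1
  x=-10.560: |R|=1.02144 >1
  x=-10.468: |R|=1.01804 >1
So |R|<1 on (-10.0000, 0).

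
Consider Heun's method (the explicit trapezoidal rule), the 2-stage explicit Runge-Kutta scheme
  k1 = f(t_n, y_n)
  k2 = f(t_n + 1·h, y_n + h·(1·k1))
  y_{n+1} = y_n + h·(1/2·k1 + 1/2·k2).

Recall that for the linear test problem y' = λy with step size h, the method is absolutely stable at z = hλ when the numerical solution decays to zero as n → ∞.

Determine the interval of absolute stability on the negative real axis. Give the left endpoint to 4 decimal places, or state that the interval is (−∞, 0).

(-2.0000, 0).

With y'=λy (z=hλ):
  order 2, 2-stage ⇒ R(z)=1+z+z^2/2
  (e.g. R(-0.33)=0.72445, |R|=0.72445)

Boundary: |R(x)|=1, x<0.
x=-0.33: |R|=0.7245
|R(-2.33)|=1.3845 |R(-2.22)|=1.2442 |R(-0.64)|=0.5648
Bisect:
  x_lo=-2.3069 |R|=1.3540  x_hi=-0.3152 |R|=0.7345
  mid=-1.31105 |R|=0.54838 →hi
  mid=-1.80899 |R|=0.82724 →hi
  mid=-2.05797 |R|=1.05965 →lo
  mid=-1.93348 |R|=0.93569 →hi
  mid=-1.99572 |R|=0.99573 →hi
  mid=-2.02685 |R|=1.02721 →lo
  mid=-2.01129 |R|=1.01135 →lo
  mid=-2.00351 |R|=1.00351 →lo
  ...
  [-2.00010,-1.99998] ⇒ x*=-2.0000
Stable set (-2.0000, 0).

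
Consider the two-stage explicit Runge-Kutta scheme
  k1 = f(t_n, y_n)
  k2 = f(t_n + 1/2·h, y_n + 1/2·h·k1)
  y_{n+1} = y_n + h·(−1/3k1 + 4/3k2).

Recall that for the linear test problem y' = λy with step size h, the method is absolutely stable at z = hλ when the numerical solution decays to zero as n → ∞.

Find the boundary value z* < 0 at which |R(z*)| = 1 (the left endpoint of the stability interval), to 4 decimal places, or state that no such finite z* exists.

Test eqn y'=λy, z=hλ:
  k1=λy_n ⇒ h·k1=z·y_n;  k2=λ(1+1/2z)y_n ⇒ h·k2=z(1+1/2z)y_n
  y_{n+1}/y_n = 1 − 1/3z + 4/3z(1+1/2z) = 1 + z + 2/3z²
  Hence R(z) = 1 + z + 2/3z².

Need |R(x)|<1, x<0.
x=-1.22: |R|=0.7723
R=1: x+2/3x²=0 ⇒ x=−3/2=-1.5000; min R=1−1/(4·2/3)=0.6250>−1
Confirm numerically:
  x=-1.048: |R|=0.68420 <1
  x=-0.866: |R|=0.63397 <1
  x=-0.670: |R|=0.62927 <1
  x=-2.068: |R|=1.78308 >1
  x=-1.912: |R|=1.52516 >1
  x=-1.694: |R|=1.21909 >1
So |R|<1 on (-1.5000, 0).

z* = -1.5000.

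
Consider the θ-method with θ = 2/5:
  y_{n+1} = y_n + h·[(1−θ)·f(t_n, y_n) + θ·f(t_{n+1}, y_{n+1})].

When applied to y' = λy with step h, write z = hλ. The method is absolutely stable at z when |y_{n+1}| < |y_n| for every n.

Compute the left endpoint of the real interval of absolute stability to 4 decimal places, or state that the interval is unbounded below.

Set f=λy, z=hλ:
  y_{n+1} = y_n + z·[3/5·y_n + 2/5·y_{n+1}] ⇒ (1 − 2/5z)y_{n+1} = (1 + 3/5z)y_n
  R(z) = (1 + 3/5z)/(1 − 2/5z).

Boundary: |R(x)|=1, x<0.
x=-1.08: |R|=0.2458
R=−1: 1+3/5x = −1+2/5x ⇒ -1/5x=2 ⇒ x=2/(-1/5)=-10.0000
Confirm numerically:
  x=-9.418: |R|=0.97558 <1
  x=-9.262: |R|=0.96863 <1
  x=-9.241: |R|=0.96768 <1
  x=-4.375: |R|=0.59091 <1
  x=-10.474: |R|=1.01827 >1
  x=-10.411: |R|=1.01592 >1
Stable set (-10.0000, 0).

z* = -10.0000.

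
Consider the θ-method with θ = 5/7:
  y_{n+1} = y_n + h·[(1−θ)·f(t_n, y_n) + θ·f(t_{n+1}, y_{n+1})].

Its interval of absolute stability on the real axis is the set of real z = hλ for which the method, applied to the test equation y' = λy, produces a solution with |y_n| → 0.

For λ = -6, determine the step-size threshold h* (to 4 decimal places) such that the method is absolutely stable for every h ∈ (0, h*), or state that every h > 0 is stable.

Test eqn y'=λy, z=hλ:
  y_{n+1} = y_n + z·[2/7·y_n + 5/7·y_{n+1}] ⇒ (1 − 5/7z)y_{n+1} = (1 + 2/7z)y_n
  ⇒ R(z) = (1 + 2/7z)/(1 − 5/7z).

Solve |R(x)|<1 on ℝ⁻.
x=-0.66: |R|=0.5515
x=-2: |R|=0.1765
x=-10: |R|=0.2281
x=-100: |R|=0.3807
θ=5/7≥1/2 ⇒ |1+2/7x|<|1−5/7x| ∀x<0 ⇒ unbounded interval.

(−∞, 0) — no finite endpoint. Any h>0 works for λ=-6.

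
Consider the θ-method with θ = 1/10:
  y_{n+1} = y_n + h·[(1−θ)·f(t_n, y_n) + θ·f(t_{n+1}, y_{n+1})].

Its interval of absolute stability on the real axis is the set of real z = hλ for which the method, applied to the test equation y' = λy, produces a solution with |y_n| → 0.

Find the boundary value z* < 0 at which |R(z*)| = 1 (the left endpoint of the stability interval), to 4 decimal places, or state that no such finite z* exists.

z* = -2.5000.

On y'=λy, z=hλ:
  y_{n+1} = y_n + z·[9/10·y_n + 1/10·y_{n+1}] ⇒ (1 − 1/10z)y_{n+1} = (1 + 9/10z)y_n
  so R(z) = (1 + 9/10z)/(1 − 1/10z).

Solve |R(x)|<1 on ℝ⁻.
x=-1.53: |R|=0.3270
R=−1: 1+9/10x = −1+1/10x ⇒ -4/5x=2 ⇒ x=2/(-4/5)=-2.5000
Confirm numerically:
  x=-2.423: |R|=0.95041 <1
  x=-1.466: |R|=0.27856 <1
  x=-1.263: |R|=0.12137 <1
  x=-2.814: |R|=1.19604 >1
  x=-2.644: |R|=1.09111 >1
So |R|<1 on (-2.5000, 0).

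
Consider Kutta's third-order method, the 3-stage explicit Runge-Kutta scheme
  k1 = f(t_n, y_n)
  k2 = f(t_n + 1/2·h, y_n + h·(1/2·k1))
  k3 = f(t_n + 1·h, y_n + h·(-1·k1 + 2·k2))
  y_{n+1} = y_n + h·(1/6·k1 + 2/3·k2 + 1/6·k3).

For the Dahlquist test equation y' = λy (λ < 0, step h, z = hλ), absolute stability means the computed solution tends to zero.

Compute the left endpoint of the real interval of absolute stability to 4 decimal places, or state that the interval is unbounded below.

z* = -2.5127.

With y'=λy (z=hλ):
  order 3, 3-stage ⇒ R(z)=1+z+z^2/2+z^3/6
  (e.g. R(-1.7)=-0.07383, |R|=0.07383)

Boundary: |R(x)|=1, x<0.
x=-1.7: |R|=0.0738
|R(-2.89)|=1.7369 |R(-1.17)|=0.2475 |R(-1.06)|=0.3033
Bisect:
  x_lo=-3.1200 |R|=2.3148  x_hi=-0.3036 |R|=0.7378
  mid=-1.71181 |R|=0.08268 →hi
  mid=-2.41592 |R|=0.84774 →hi
  mid=-2.76797 |R|=1.47168 →lo
  mid=-2.59195 |R|=1.13505 →lo
  mid=-2.50393 |R|=0.98557 →hi
  mid=-2.54794 |R|=1.05881 →lo
  mid=-2.52594 |R|=1.02182 →lo
  mid=-2.51493 |R|=1.00360 →lo
  ...
  [-2.51287,-2.51270] ⇒ x*=-2.5127
Interval (-2.5127, 0).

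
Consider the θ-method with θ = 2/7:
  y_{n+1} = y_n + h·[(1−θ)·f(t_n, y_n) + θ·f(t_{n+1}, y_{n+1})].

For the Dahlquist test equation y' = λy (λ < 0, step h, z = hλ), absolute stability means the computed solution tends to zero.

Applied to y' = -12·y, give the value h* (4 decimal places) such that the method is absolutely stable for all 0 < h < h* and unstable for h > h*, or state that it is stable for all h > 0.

(-4.6667,0); λ=-12 ⇒ h* = (14/3)/12 = 0.3889.

With y'=λy (z=hλ):
  y_{n+1} = y_n + z·[5/7·y_n + 2/7·y_{n+1}] ⇒ (1 − 2/7z)y_{n+1} = (1 + 5/7z)y_n
  ⇒ R(z) = (1 + 5/7z)/(1 − 2/7z).

Find x<0 with |R(x)|<1.
x=-1.75: |R|=0.1667
R=−1: 1+5/7x = −1+2/7x ⇒ -3/7x=2 ⇒ x=2/(-3/7)=-4.6667
Confirm numerically:
  x=-4.092: |R|=0.88646 <1
  x=-3.645: |R|=0.78551 <1
  x=-2.995: |R|=0.61393 <1
  x=-5.133: |R|=1.08103 >1
  x=-4.901: |R|=1.04184 >1
  x=-4.835: |R|=1.03029 >1
Interval (-4.6667, 0).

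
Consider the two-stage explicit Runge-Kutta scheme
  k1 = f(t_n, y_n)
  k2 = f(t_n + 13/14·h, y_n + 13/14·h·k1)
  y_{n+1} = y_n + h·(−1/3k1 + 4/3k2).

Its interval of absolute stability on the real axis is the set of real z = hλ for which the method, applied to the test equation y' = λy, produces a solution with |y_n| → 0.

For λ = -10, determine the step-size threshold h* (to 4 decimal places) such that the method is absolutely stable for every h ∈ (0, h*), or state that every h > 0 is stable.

Set f=λy, z=hλ:
  k1=λy_n ⇒ h·k1=z·y_n;  k2=λ(1+13/14z)y_n ⇒ h·k2=z(1+13/14z)y_n
  y_{n+1}/y_n = 1 − 1/3z + 4/3z(1+13/14z) = 1 + z + 26/21z²
  so R(z) = 1 + z + 26/21z².

Find x<0 with |R(x)|<1.
x=-0.83: |R|=1.0229
R=1: x+26/21x²=0 ⇒ x=−21/26=-0.8077; min R=1−1/(4·26/21)=0.7981>−1
Confirm numerically:
  x=-0.579: |R|=0.83606 <1
  x=-0.483: |R|=0.80583 <1
  x=-0.457: |R|=0.80157 <1
  x=-0.341: |R|=0.80297 <1
  x=-1.363: |R|=1.93709 >1
  x=-1.191: |R|=1.56521 >1
Stable set (-0.8077, 0).

(-0.8077,0); λ=-10 ⇒ h* = (21/26)/10 = 0.0808.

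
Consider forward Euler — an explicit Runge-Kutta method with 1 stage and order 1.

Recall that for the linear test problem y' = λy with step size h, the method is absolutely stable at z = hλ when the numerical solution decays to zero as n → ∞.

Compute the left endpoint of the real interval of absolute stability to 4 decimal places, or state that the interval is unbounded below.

Test eqn y'=λy, z=hλ:
  order 1, 1-stage ⇒ R(z)=1+z
  (e.g. R(-1.55)=-0.55000, |R|=0.55000)

Need |R(x)|<1, x<0.
x=-1.55: |R|=0.5500
|R(-2.39)|=1.3900 |R(-2.38)|=1.3800 |R(-1.41)|=0.4100
Bisect:
  x_lo=-2.5335 |R|=1.5335  x_hi=-0.3018 |R|=0.6982
  mid=-1.41764 |R|=0.41764 →hi
  mid=-1.97558 |R|=0.97558 →hi
  mid=-2.25455 |R|=1.25455 →lo
  mid=-2.11506 |R|=1.11506 →lo
  mid=-2.04532 |R|=1.04532 →lo
  mid=-2.01045 |R|=1.01045 →lo
  mid=-1.99301 |R|=0.99301 →hi
  mid=-2.00173 |R|=1.00173 →lo
  mid=-1.99737 |R|=0.99737 →hi
  ...
  [-2.00010,-1.99996] ⇒ x*=-2.0000
So |R|<1 on (-2.0000, 0).

left endpoint -2.0000.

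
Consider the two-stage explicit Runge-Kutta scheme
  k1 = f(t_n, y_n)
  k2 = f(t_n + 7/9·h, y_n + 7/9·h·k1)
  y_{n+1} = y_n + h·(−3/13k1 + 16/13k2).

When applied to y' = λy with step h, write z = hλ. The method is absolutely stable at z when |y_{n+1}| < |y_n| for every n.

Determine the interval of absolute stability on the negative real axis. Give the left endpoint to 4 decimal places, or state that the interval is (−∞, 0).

Test eqn y'=λy, z=hλ:
  k1=λy_n ⇒ h·k1=z·y_n;  k2=λ(1+7/9z)y_n ⇒ h·k2=z(1+7/9z)y_n
  y_{n+1}/y_n = 1 − 3/13z + 16/13z(1+7/9z) = 1 + z + 112/117z²
  R(z) = 1 + z + 112/117z².

Boundary: |R(x)|=1, x<0.
x=-1.79: |R|=2.2772
R=1: x+112/117x²=0 ⇒ x=−117/112=-1.0446; min R=1−1/(4·112/117)=0.7388>−1
Confirm numerically:
  x=-0.909: |R|=0.88197 <1
  x=-0.817: |R|=0.82196 <1
  x=-0.499: |R|=0.73936 <1
  x=-0.462: |R|=0.74232 <1
  x=-1.571: |R|=1.79157 >1
  x=-1.089: |R|=1.04624 >1
So |R|<1 on (-1.0446, 0).

z∈(-1.0446,0).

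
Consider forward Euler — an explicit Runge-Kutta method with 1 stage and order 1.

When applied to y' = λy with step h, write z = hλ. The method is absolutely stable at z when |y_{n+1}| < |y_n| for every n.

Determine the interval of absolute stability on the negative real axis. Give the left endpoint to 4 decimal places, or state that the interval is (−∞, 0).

(-2.0000, 0).

Test eqn y'=λy, z=hλ:
  order 1, 1-stage ⇒ R(z)=1+z
  (e.g. R(-1.38)=-0.38000, |R|=0.38000)

Boundary: |R(x)|=1, x<0.
x=-1.38: |R|=0.3800
|R(-2.05)|=1.0500 |R(-1.63)|=0.6300 |R(-0.75)|=0.2500
Bisect:
  x_lo=-2.5316 |R|=1.5316  x_hi=-0.2376 |R|=0.7624
  mid=-1.38462 |R|=0.38462 →hi
  mid=-1.95811 |R|=0.95811 →hi
  mid=-2.24485 |R|=1.24485 →lo
  mid=-2.10148 |R|=1.10148 →lo
  mid=-2.02979 |R|=1.02979 →lo
  mid=-1.99395 |R|=0.99395 →hi
  mid=-2.01187 |R|=1.01187 →lo
  mid=-2.00291 |R|=1.00291 →lo
  ...
  [-2.00011,-1.99997] ⇒ x*=-2.0000
Stable set (-2.0000, 0).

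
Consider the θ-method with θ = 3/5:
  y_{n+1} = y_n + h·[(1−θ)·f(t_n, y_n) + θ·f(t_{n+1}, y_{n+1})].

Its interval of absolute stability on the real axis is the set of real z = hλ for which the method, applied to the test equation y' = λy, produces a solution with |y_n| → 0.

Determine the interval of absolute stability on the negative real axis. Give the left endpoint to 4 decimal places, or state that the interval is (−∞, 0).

Set f=λy, z=hλ:
  y_{n+1} = y_n + z·[2/5·y_n + 3/5·y_{n+1}] ⇒ (1 − 3/5z)y_{n+1} = (1 + 2/5z)y_n
  R(z) = (1 + 2/5z)/(1 − 3/5z).

Boundary: |R(x)|=1, x<0.
x=-1.18: |R|=0.3091
x=-2: |R|=0.0909
x=-10: |R|=0.4286
x=-100: |R|=0.6393
θ=3/5≥1/2 ⇒ |1+2/5x|<|1−3/5x| ∀x<0 ⇒ stable on all of ℝ⁻.

(−∞, 0) — no finite endpoint.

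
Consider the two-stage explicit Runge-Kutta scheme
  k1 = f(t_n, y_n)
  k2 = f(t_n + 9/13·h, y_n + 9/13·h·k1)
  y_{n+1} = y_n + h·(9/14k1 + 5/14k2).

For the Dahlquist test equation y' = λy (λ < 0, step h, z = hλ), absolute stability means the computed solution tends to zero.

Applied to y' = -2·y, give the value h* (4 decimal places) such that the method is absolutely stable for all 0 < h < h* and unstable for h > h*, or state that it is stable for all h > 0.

Test eqn y'=λy, z=hλ:
  k1=λy_n ⇒ h·k1=z·y_n;  k2=λ(1+9/13z)y_n ⇒ h·k2=z(1+9/13z)y_n
  y_{n+1}/y_n = 1 + 9/14z + 5/14z(1+9/13z) = 1 + z + 45/182z²
  R(z) = 1 + z + 45/182z².

Solve |R(x)|<1 on ℝ⁻.
x=-1.36: |R|=0.0973
R=1: x+45/182x²=0 ⇒ x=−182/45=-4.0444; min R=1−1/(4·45/182)=-0.0111>−1
Confirm numerically:
  x=-3.882: |R|=0.84408 <1
  x=-3.732: |R|=0.71169 <1
  x=-3.033: |R|=0.24150 <1
  x=-2.410: |R|=0.02607 <1
  x=-4.515: |R|=1.52530 >1
  x=-4.424: |R|=1.41518 >1
  x=-4.299: |R|=1.27058 >1
Stable set (-4.0444, 0).

(-4.0444,0); λ=-2 ⇒ h* = (182/45)/2 = 2.0222.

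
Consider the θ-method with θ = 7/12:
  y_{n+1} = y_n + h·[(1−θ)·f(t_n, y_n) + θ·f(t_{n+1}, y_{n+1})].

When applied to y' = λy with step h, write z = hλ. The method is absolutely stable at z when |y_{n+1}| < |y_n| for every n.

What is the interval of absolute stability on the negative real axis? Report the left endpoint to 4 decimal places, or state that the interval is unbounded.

On y'=λy, z=hλ:
  y_{n+1} = y_n + z·[5/12·y_n + 7/12·y_{n+1}] ⇒ (1 − 7/12z)y_{n+1} = (1 + 5/12z)y_n
  ⇒ R(z) = (1 + 5/12z)/(1 − 7/12z).

Solve |R(x)|<1 on ℝ⁻.
x=-1.15: |R|=0.3117
x=-2: |R|=0.0769
x=-10: |R|=0.4634
x=-100: |R|=0.6854
θ=7/12≥1/2 ⇒ |1+5/12x|<|1−7/12x| ∀x<0 ⇒ interval (−∞,0).

(−∞, 0) — no finite endpoint.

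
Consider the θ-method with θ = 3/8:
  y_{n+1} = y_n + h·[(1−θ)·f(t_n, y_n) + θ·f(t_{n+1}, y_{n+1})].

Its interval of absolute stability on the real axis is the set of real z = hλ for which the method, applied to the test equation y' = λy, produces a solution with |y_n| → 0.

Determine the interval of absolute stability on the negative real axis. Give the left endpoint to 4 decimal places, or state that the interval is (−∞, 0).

(-8.0000, 0).

On y'=λy, z=hλ:
  y_{n+1} = y_n + z·[5/8·y_n + 3/8·y_{n+1}] ⇒ (1 − 3/8z)y_{n+1} = (1 + 5/8z)y_n
  R(z) = (1 + 5/8z)/(1 − 3/8z).

Solve |R(x)|<1 on ℝ⁻.
x=-1.51: |R|=0.0359
R=−1: 1+5/8x = −1+3/8x ⇒ -1/4x=2 ⇒ x=2/(-1/4)=-8.0000
Confirm numerically:
  x=-7.399: |R|=0.96019 <1
  x=-5.327: |R|=0.77707 <1
  x=-5.214: |R|=0.76432 <1
  x=-4.358: |R|=0.65436 <1
  x=-8.464: |R|=1.02779 >1
  x=-8.290: |R|=1.01765 >1
Interval (-8.0000, 0).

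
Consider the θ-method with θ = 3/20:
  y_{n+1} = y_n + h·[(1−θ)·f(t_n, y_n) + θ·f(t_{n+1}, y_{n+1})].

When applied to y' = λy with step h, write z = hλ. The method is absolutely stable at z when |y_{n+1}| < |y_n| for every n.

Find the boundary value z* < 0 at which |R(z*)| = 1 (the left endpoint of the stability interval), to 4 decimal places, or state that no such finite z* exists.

Set f=λy, z=hλ:
  y_{n+1} = y_n + z·[17/20·y_n + 3/20·y_{n+1}] ⇒ (1 − 3/20z)y_{n+1} = (1 + 17/20z)y_n
  ⇒ R(z) = (1 + 17/20z)/(1 − 3/20z).

Need |R(x)|<1, x<0.
x=-0.33: |R|=0.6856
R=−1: 1+17/20x = −1+3/20x ⇒ -7/10x=2 ⇒ x=2/(-7/10)=-2.8571
Confirm numerically:
  x=-2.747: |R|=0.94540 <1
  x=-1.896: |R|=0.47618 <1
  x=-1.635: |R|=0.31299 <1
  x=-1.346: |R|=0.11989 <1
  x=-3.439: |R|=1.26869 >1
  x=-3.433: |R|=1.26608 >1
  x=-3.014: |R|=1.07561 >1
So |R|<1 on (-2.8571, 0).

left endpoint -2.8571.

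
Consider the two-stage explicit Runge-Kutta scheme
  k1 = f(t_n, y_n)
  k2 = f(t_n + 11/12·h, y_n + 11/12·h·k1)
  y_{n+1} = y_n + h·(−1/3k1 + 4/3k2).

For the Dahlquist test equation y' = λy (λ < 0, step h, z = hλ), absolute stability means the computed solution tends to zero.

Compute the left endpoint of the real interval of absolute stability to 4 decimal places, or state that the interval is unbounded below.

On y'=λy, z=hλ:
  k1=λy_n ⇒ h·k1=z·y_n;  k2=λ(1+11/12z)y_n ⇒ h·k2=z(1+11/12z)y_n
  y_{n+1}/y_n = 1 − 1/3z + 4/3z(1+11/12z) = 1 + z + 11/9z²
  R(z) = 1 + z + 11/9z².

Boundary: |R(x)|=1, x<0.
x=-0.94: |R|=1.1400
R=1: x+11/9x²=0 ⇒ x=−9/11=-0.8182; min R=1−1/(4·11/9)=0.7955>−1
Confirm numerically:
  x=-0.408: |R|=0.79546 <1
  x=-0.351: |R|=0.79958 <1
  x=-0.328: |R|=0.80349 <1
  x=-1.320: |R|=1.80960 >1
  x=-0.938: |R|=1.13736 >1
Stable set (-0.8182, 0).

left endpoint -0.8182.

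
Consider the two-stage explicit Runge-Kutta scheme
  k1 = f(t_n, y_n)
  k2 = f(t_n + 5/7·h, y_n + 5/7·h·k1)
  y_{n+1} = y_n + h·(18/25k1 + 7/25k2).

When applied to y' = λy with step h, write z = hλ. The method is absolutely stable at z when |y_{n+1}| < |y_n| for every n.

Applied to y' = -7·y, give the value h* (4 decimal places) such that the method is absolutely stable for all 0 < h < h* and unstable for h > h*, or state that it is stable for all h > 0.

(-5.0000,0); λ=-7 ⇒ h* = (5)/7 = 0.7143.

On y'=λy, z=hλ:
  k1=λy_n ⇒ h·k1=z·y_n;  k2=λ(1+5/7z)y_n ⇒ h·k2=z(1+5/7z)y_n
  y_{n+1}/y_n = 1 + 18/25z + 7/25z(1+5/7z) = 1 + z + 1/5z²
  R(z) = 1 + z + 1/5z².

Need |R(x)|<1, x<0.
x=-1.51: |R|=0.0540
R=1: x+1/5x²=0 ⇒ x=−5=-5.0000; min R=1−1/(4·1/5)=-0.2500>−1
Confirm numerically:
  x=-4.568: |R|=0.60532 <1
  x=-3.877: |R|=0.12923 <1
  x=-2.890: |R|=0.21958 <1
  x=-2.427: |R|=0.24893 <1
  x=-5.458: |R|=1.49995 >1
  x=-5.400: |R|=1.43200 >1
  x=-5.122: |R|=1.12498 >1
Stable set (-5.0000, 0).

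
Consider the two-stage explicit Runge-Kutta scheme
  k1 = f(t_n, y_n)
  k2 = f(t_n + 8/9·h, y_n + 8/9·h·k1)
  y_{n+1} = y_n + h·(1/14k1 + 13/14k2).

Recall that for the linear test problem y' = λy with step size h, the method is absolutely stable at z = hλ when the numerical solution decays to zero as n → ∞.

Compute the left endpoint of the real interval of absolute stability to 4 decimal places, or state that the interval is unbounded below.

On y'=λy, z=hλ:
  k1=λy_n ⇒ h·k1=z·y_n;  k2=λ(1+8/9z)y_n ⇒ h·k2=z(1+8/9z)y_n
  y_{n+1}/y_n = 1 + 1/14z + 13/14z(1+8/9z) = 1 + z + 52/63z²
  R(z) = 1 + z + 52/63z².

Find x<0 with |R(x)|<1.
x=-1.21: |R|=0.9985
R=1: x+52/63x²=0 ⇒ x=−63/52=-1.2115; min R=1−1/(4·52/63)=0.6971>−1
Confirm numerically:
  x=-0.671: |R|=0.70063 <1
  x=-0.578: |R|=0.69775 <1
  x=-0.563: |R|=0.69863 <1
  x=-1.429: |R|=1.25649 >1
  x=-1.375: |R|=1.18552 >1
So |R|<1 on (-1.2115, 0).

left endpoint -1.2115.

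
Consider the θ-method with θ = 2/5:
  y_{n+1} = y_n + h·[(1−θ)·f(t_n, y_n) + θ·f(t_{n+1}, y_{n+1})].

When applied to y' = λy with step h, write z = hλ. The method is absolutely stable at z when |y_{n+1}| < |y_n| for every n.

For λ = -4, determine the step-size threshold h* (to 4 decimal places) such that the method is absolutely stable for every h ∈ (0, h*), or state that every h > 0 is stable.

(-10.0000,0); λ=-4 ⇒ h* = (10)/4 = 2.5000.

Test eqn y'=λy, z=hλ:
  y_{n+1} = y_n + z·[3/5·y_n + 2/5·y_{n+1}] ⇒ (1 − 2/5z)y_{n+1} = (1 + 3/5z)y_n
  Hence R(z) = (1 + 3/5z)/(1 − 2/5z).

Need |R(x)|<1, x<0.
x=-0.37: |R|=0.6777
R=−1: 1+3/5x = −1+2/5x ⇒ -1/5x=2 ⇒ x=2/(-1/5)=-10.0000
Confirm numerically:
  x=-8.643: |R|=0.93911 <1
  x=-8.133: |R|=0.91221 <1
  x=-5.165: |R|=0.68461 <1
  x=-4.494: |R|=0.60638 <1
  x=-10.428: |R|=1.01655 >1
  x=-10.365: |R|=1.01419 >1
So |R|<1 on (-10.0000, 0).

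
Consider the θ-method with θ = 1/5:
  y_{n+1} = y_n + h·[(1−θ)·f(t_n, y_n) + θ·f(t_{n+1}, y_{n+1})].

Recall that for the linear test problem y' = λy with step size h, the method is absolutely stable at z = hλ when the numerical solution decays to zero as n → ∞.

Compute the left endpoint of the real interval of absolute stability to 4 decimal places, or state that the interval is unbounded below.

left endpoint -3.3333.

Set f=λy, z=hλ:
  y_{n+1} = y_n + z·[4/5·y_n + 1/5·y_{n+1}] ⇒ (1 − 1/5z)y_{n+1} = (1 + 4/5z)y_n
  R(z) = (1 + 4/5z)/(1 − 1/5z).

Find x<0 with |R(x)|<1.
x=-1.59: |R|=0.2064
R=−1: 1+4/5x = −1+1/5x ⇒ -3/5x=2 ⇒ x=2/(-3/5)=-3.3333
Confirm numerically:
  x=-2.753: |R|=0.77544 <1
  x=-2.274: |R|=0.56310 <1
  x=-1.819: |R|=0.33377 <1
  x=-3.601: |R|=1.09336 >1
  x=-3.593: |R|=1.09066 >1
  x=-3.491: |R|=1.05571 >1
Interval (-3.3333, 0).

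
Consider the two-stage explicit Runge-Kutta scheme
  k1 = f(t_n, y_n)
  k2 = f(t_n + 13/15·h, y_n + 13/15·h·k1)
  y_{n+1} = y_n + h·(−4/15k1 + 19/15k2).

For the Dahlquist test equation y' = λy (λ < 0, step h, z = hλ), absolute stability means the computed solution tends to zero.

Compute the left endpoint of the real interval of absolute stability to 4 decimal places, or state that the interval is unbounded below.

On y'=λy, z=hλ:
  k1=λy_n ⇒ h·k1=z·y_n;  k2=λ(1+13/15z)y_n ⇒ h·k2=z(1+13/15z)y_n
  y_{n+1}/y_n = 1 − 4/15z + 19/15z(1+13/15z) = 1 + z + 247/225z²
  ⇒ R(z) = 1 + z + 247/225z².

Find x<0 with |R(x)|<1.
x=-0.59: |R|=0.7921
R=1: x+247/225x²=0 ⇒ x=−225/247=-0.9109; min R=1−1/(4·247/225)=0.7723>−1
Confirm numerically:
  x=-0.856: |R|=0.94838 <1
  x=-0.608: |R|=0.79781 <1
  x=-0.463: |R|=0.77233 <1
  x=-1.351: |R|=1.65267 >1
  x=-0.984: |R|=1.07893 >1
Stable set (-0.9109, 0).

z* = -0.9109.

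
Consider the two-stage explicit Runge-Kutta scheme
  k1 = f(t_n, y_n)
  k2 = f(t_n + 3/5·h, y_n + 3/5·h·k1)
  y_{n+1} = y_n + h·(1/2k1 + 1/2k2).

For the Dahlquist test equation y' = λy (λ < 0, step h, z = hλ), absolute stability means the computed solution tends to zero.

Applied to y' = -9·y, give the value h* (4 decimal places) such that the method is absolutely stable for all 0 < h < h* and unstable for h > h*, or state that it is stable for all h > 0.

(-3.3333,0); λ=-9 ⇒ h* = (10/3)/9 = 0.3704.

Test eqn y'=λy, z=hλ:
  k1=λy_n ⇒ h·k1=z·y_n;  k2=λ(1+3/5z)y_n ⇒ h·k2=z(1+3/5z)y_n
  y_{n+1}/y_n = 1 + 1/2z + 1/2z(1+3/5z) = 1 + z + 3/10z²
  Hence R(z) = 1 + z + 3/10z².

Need |R(x)|<1, x<0.
x=-0.86: |R|=0.3619
R=1: x+3/10x²=0 ⇒ x=−10/3=-3.3333; min R=1−1/(4·3/10)=0.1667>−1
Confirm numerically:
  x=-2.653: |R|=0.45852 <1
  x=-2.357: |R|=0.30963 <1
  x=-2.089: |R|=0.22018 <1
  x=-1.670: |R|=0.16667 <1
  x=-3.900: |R|=1.66300 >1
  x=-3.414: |R|=1.08262 >1
Interval (-3.3333, 0).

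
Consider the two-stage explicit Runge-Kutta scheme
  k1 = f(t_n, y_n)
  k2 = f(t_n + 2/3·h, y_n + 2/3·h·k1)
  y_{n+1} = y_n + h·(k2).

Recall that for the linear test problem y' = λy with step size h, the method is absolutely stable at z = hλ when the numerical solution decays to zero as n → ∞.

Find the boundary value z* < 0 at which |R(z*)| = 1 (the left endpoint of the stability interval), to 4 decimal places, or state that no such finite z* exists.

Set f=λy, z=hλ:
  k1=λy_n ⇒ h·k1=z·y_n;  k2=λ(1+2/3z)y_n ⇒ h·k2=z(1+2/3z)y_n
  y_{n+1}/y_n = 1 + z(1+2/3z) = 1 + z + 2/3z²
  ⇒ R(z) = 1 + z + 2/3z².

Solve |R(x)|<1 on ℝ⁻.
x=-1.35: |R|=0.8650
R=1: x+2/3x²=0 ⇒ x=−3/2=-1.5000; min R=1−1/(4·2/3)=0.6250>−1
Confirm numerically:
  x=-1.328: |R|=0.84772 <1
  x=-1.161: |R|=0.73761 <1
  x=-1.128: |R|=0.72026 <1
  x=-0.832: |R|=0.62948 <1
  x=-1.948: |R|=1.58180 >1
  x=-1.815: |R|=1.38115 >1
  x=-1.611: |R|=1.11921 >1
Stable set (-1.5000, 0).

left endpoint -1.5000.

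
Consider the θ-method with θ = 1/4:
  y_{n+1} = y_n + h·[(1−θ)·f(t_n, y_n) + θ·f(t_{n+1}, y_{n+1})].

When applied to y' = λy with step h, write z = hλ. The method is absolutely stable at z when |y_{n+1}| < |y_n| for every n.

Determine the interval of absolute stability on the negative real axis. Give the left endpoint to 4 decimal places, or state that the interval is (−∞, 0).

Test eqn y'=λy, z=hλ:
  y_{n+1} = y_n + z·[3/4·y_n + 1/4·y_{n+1}] ⇒ (1 − 1/4z)y_{n+1} = (1 + 3/4z)y_n
  ⇒ R(z) = (1 + 3/4z)/(1 − 1/4z).

Solve |R(x)|<1 on ℝ⁻.
x=-0.95: |R|=0.2323
R=−1: 1+3/4x = −1+1/4x ⇒ -1/2x=2 ⇒ x=2/(-1/2)=-4.0000
Confirm numerically:
  x=-2.782: |R|=0.64081 <1
  x=-2.319: |R|=0.46795 <1
  x=-1.941: |R|=0.30685 <1
  x=-4.563: |R|=1.13150 >1
  x=-4.484: |R|=1.11410 >1
Stable set (-4.0000, 0).

z∈(-4.0000,0).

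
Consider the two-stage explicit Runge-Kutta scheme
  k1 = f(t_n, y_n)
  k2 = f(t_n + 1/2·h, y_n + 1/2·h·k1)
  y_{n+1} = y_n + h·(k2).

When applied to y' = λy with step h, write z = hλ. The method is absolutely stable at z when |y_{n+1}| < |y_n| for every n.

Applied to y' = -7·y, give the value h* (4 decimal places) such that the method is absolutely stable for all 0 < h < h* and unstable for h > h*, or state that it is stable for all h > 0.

Test eqn y'=λy, z=hλ:
  k1=λy_n ⇒ h·k1=z·y_n;  k2=λ(1+1/2z)y_n ⇒ h·k2=z(1+1/2z)y_n
  y_{n+1}/y_n = 1 + z(1+1/2z) = 1 + z + 1/2z²
  ⇒ R(z) = 1 + z + 1/2z².

Solve |R(x)|<1 on ℝ⁻.
x=-0.64: |R|=0.5648
R=1: x+1/2x²=0 ⇒ x=−2=-2.0000; min R=1−1/(4·1/2)=0.5000>−1
Confirm numerically:
  x=-1.956: |R|=0.95697 <1
  x=-1.873: |R|=0.88106 <1
  x=-1.277: |R|=0.53836 <1
  x=-2.378: |R|=1.44944 >1
  x=-2.162: |R|=1.17512 >1
  x=-2.062: |R|=1.06392 >1
So |R|<1 on (-2.0000, 0).

(-2.0000,0); λ=-7 ⇒ h* = (2)/7 = 0.2857.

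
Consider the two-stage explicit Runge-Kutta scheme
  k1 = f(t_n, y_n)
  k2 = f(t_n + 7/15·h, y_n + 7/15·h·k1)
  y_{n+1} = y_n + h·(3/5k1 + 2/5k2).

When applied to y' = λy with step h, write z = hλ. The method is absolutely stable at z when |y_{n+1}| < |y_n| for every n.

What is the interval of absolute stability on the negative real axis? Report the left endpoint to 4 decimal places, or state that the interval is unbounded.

Set f=λy, z=hλ:
  k1=λy_n ⇒ h·k1=z·y_n;  k2=λ(1+7/15z)y_n ⇒ h·k2=z(1+7/15z)y_n
  y_{n+1}/y_n = 1 + 3/5z + 2/5z(1+7/15z) = 1 + z + 14/75z²
  so R(z) = 1 + z + 14/75z².

Boundary: |R(x)|=1, x<0.
x=-0.59: |R|=0.4750
R=1: x+14/75x²=0 ⇒ x=−75/14=-5.3571; min R=1−1/(4·14/75)=-0.3393>−1
Confirm numerically:
  x=-4.853: |R|=0.54330 <1
  x=-3.446: |R|=0.22935 <1
  x=-2.792: |R|=0.33688 <1
  x=-5.781: |R|=1.45739 >1
  x=-5.419: |R|=1.06257 >1
Stable set (-5.3571, 0).

z∈(-5.3571,0).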